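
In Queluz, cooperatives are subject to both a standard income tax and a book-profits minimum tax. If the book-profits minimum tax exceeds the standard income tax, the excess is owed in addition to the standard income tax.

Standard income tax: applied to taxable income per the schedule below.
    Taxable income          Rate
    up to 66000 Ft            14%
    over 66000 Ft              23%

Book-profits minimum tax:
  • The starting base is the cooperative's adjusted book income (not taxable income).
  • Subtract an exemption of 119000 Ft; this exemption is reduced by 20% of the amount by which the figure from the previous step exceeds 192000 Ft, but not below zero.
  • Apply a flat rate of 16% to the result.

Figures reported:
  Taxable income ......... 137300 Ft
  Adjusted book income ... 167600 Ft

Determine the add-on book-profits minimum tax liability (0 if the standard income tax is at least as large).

0 Ft

Book-profits minimum tax:
  Base (adjusted book income): 167600 Ft
  Exemption: 167600 Ft ≤ 192000 Ft, so full 119000 Ft applies
  Base: 167600 Ft − 119000 Ft = 48600 Ft
  48600 Ft × 16% = 7776 Ft

Standard income tax:
  66000 Ft × 14% = 9240 Ft
  71300 Ft × 23% = 16399 Ft
  → 25639 Ft

7776 Ft ≤ 25639 Ft, so no add-on is due.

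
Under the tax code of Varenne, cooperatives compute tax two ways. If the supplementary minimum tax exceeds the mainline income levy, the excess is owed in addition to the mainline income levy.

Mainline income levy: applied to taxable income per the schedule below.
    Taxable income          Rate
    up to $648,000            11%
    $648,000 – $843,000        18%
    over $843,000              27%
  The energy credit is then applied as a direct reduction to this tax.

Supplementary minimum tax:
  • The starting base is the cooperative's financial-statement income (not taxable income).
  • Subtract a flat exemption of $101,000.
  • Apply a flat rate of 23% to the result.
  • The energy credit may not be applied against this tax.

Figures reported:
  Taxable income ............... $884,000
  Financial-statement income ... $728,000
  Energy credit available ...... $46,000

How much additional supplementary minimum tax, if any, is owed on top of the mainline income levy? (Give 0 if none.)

$72,760

Mainline income levy:
  $648,000 × 11% = $71,280
  $195,000 × 18% = $35,100
  $41,000 × 27% = $11,070
  → $117,450
  Less energy credit $46,000 → $71,450

Supplementary minimum tax:
  Base (financial-statement income): $728,000
  Less exemption $101,000 → base $627,000
  $627,000 × 23% = $144,210

Excess of supplementary minimum tax over mainline income levy: $144,210 − $71,450 = $72,760.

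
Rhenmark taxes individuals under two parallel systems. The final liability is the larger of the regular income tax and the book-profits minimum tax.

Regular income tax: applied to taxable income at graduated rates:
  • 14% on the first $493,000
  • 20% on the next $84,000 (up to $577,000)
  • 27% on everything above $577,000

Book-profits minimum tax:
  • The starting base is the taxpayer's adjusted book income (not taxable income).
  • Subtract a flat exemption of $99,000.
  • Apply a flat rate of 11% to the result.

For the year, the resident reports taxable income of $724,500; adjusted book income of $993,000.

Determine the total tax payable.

$125,645

Book-profits minimum tax:
  Base (adjusted book income): $993,000
  Less exemption $99,000 → base $894,000
  $894,000 × 11% = $98,340

Regular income tax:
  $493,000 × 14% = $69,020
  $84,000 × 20% = $16,800
  $147,500 × 27% = $39,825
  → $125,645

$125,645 > $98,340, so the regular income tax governs.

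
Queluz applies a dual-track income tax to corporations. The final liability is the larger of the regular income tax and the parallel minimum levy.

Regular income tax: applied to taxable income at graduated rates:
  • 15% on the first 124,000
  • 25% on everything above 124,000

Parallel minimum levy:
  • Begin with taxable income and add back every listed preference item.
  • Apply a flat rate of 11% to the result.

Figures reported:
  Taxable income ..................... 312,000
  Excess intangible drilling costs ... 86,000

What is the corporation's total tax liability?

65,600

Parallel minimum levy:
  Adjusted income: 312,000 + 86,000 = 398,000
  398,000 × 11% = 43,780

Regular income tax:
  124,000 × 15% = 18,600
  188,000 × 25% = 47,000
  → 65,600

65,600 > 43,780, so the regular income tax governs.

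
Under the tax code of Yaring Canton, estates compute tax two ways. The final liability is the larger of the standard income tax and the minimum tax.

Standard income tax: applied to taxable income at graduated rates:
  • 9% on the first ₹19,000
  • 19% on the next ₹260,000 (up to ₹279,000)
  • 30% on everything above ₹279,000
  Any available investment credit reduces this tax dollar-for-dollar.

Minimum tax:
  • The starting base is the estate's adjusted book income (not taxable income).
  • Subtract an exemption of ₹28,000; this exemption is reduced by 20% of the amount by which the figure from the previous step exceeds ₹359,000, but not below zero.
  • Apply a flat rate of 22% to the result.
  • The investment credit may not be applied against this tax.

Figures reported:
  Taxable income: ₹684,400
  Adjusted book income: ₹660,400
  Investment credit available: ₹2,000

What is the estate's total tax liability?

Standard income tax:
  ₹19,000 × 9% = ₹1,710
  ₹260,000 × 19% = ₹49,400
  ₹405,400 × 30% = ₹121,620
  → ₹172,730
  Less investment credit ₹2,000 → ₹170,730

Minimum tax:
  Base (adjusted book income): ₹660,400
  Exemption: 20% × (₹660,400 − ₹359,000) = ₹60,280 ≥ ₹28,000, so the exemption is fully phased out
  Base: ₹660,400 − ₹0 = ₹660,400
  ₹660,400 × 22% = ₹145,288

₹170,730 > ₹145,288, so the standard income tax governs.

₹170,730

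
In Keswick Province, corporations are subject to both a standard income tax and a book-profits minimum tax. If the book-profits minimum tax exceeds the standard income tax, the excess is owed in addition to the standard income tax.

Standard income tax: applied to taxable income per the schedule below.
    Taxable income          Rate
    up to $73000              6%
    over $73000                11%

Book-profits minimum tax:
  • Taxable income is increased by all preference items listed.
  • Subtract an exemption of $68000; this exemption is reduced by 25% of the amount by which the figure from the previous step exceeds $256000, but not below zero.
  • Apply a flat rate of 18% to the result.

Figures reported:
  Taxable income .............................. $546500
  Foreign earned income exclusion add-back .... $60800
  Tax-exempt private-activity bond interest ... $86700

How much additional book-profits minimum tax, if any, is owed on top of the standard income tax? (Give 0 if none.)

$68455

Standard income tax:
  $73000 × 6% = $4380
  $473500 × 11% = $52085
  → $56465

Book-profits minimum tax:
  Adjusted income: $546500 + $60800 + $86700 = $694000
  Exemption: 25% × ($694000 − $256000) = $109500 ≥ $68000, so the exemption is fully phased out
  Base: $694000 − $0 = $694000
  $694000 × 18% = $124920

Excess of book-profits minimum tax over standard income tax: $124920 − $56465 = $68455.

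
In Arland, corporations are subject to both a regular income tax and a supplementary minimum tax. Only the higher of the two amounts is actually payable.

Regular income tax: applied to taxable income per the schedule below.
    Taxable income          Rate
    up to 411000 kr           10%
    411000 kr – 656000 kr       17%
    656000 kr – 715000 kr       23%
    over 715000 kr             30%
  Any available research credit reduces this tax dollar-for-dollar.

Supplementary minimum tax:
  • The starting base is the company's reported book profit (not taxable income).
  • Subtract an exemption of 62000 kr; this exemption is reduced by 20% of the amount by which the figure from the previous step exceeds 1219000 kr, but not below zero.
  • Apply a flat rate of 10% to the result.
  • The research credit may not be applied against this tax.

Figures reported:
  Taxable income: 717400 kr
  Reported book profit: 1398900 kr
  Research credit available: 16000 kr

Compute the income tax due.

Supplementary minimum tax:
  Base (reported book profit): 1398900 kr
  Exemption: 62000 kr − 20% × (1398900 kr − 1219000 kr) = 62000 kr − 35980 kr = 26020 kr
  Base: 1398900 kr − 26020 kr = 1372880 kr
  1372880 kr × 10% = 137288 kr

Regular income tax:
  411000 kr × 10% = 41100 kr
  245000 kr × 17% = 41650 kr
  59000 kr × 23% = 13570 kr
  2400 kr × 30% = 720 kr
  → 97040 kr
  Less research credit 16000 kr → 81040 kr

137288 kr > 81040 kr, so the supplementary minimum tax is the binding amount.

137288 kr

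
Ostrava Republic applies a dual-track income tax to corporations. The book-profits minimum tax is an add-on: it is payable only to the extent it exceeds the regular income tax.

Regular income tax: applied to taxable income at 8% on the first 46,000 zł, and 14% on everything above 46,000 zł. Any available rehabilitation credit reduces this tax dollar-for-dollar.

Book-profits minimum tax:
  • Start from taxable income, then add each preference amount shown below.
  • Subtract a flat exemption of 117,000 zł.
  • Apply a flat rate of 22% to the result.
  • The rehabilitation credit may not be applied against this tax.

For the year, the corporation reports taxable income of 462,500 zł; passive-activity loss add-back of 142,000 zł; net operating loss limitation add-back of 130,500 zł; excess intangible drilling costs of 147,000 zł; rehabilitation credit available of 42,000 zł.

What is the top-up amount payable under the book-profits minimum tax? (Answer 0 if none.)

Regular income tax:
  46,000 zł × 8% = 3,680 zł
  416,500 zł × 14% = 58,310 zł
  → 61,990 zł
  Less rehabilitation credit 42,000 zł → 19,990 zł

Book-profits minimum tax:
  Adjusted income: 462,500 zł + 142,000 zł + 130,500 zł + 147,000 zł = 882,000 zł
  Less exemption 117,000 zł → base 765,000 zł
  765,000 zł × 22% = 168,300 zł

Excess of book-profits minimum tax over regular income tax: 168,300 zł − 19,990 zł = 148,310 zł.

148,310 zł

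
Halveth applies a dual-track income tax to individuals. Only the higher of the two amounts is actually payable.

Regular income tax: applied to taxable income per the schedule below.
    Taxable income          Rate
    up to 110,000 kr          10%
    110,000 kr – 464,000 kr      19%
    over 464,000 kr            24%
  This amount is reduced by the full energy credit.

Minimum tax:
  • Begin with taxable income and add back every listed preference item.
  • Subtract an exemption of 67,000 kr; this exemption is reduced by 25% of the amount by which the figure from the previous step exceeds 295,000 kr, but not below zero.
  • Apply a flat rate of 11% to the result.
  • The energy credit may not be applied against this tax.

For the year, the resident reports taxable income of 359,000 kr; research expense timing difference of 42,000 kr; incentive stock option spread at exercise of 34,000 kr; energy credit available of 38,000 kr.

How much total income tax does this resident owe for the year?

Regular income tax:
  110,000 kr × 10% = 11,000 kr
  249,000 kr × 19% = 47,310 kr
  → 58,310 kr
  Less energy credit 38,000 kr → 20,310 kr

Minimum tax:
  Adjusted income: 359,000 kr + 42,000 kr + 34,000 kr = 435,000 kr
  Exemption: 67,000 kr − 25% × (435,000 kr − 295,000 kr) = 67,000 kr − 35,000 kr = 32,000 kr
  Base: 435,000 kr − 32,000 kr = 403,000 kr
  403,000 kr × 11% = 44,330 kr

44,330 kr > 20,310 kr, so the minimum tax is the binding amount.

44,330 kr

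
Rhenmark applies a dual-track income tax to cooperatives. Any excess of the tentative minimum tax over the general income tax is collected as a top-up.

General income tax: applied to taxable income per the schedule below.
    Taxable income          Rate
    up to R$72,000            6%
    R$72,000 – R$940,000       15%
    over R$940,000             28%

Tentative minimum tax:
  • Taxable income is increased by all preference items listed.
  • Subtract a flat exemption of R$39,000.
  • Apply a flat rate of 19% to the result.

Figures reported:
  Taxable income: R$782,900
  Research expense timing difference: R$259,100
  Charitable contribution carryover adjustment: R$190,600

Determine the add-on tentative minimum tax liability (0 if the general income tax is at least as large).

Tentative minimum tax:
  Adjusted income: R$782,900 + R$259,100 + R$190,600 = R$1,232,600
  Less exemption R$39,000 → base R$1,193,600
  R$1,193,600 × 19% = R$226,784

General income tax:
  R$72,000 × 6% = R$4,320
  R$710,900 × 15% = R$106,635
  → R$110,955

Excess of tentative minimum tax over general income tax: R$226,784 − R$110,955 = R$115,829.

R$115,829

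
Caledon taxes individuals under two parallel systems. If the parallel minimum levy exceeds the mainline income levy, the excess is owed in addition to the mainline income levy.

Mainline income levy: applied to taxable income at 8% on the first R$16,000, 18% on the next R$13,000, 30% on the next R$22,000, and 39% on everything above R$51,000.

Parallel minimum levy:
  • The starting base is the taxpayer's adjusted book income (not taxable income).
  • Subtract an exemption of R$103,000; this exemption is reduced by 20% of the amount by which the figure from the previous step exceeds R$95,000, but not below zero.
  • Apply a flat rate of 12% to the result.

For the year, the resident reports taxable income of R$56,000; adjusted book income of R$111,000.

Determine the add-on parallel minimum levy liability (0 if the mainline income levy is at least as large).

Mainline income levy:
  R$16,000 × 8% = R$1,280
  R$13,000 × 18% = R$2,340
  R$22,000 × 30% = R$6,600
  R$5,000 × 39% = R$1,950
  → R$12,170

Parallel minimum levy:
  Base (adjusted book income): R$111,000
  Exemption: R$103,000 − 20% × (R$111,000 − R$95,000) = R$103,000 − R$3,200 = R$99,800
  Base: R$111,000 − R$99,800 = R$11,200
  R$11,200 × 12% = R$1,344

R$1,344 ≤ R$12,170, so no add-on is due.

R$0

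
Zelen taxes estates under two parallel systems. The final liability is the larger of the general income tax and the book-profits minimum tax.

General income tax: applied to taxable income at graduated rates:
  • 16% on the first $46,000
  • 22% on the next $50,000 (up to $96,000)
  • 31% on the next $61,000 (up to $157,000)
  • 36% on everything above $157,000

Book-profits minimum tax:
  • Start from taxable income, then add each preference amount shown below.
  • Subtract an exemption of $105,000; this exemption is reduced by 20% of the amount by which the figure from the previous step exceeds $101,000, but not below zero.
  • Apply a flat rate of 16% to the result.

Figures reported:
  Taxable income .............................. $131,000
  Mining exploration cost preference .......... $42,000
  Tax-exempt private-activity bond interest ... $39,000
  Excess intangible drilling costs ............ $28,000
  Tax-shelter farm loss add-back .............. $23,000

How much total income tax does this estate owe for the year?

Book-profits minimum tax:
  Adjusted income: $131,000 + $42,000 + $39,000 + $28,000 + $23,000 = $263,000
  Exemption: $105,000 − 20% × ($263,000 − $101,000) = $105,000 − $32,400 = $72,600
  Base: $263,000 − $72,600 = $190,400
  $190,400 × 16% = $30,464

General income tax:
  $46,000 × 16% = $7,360
  $50,000 × 22% = $11,000
  $35,000 × 31% = $10,850
  → $29,210

$30,464 > $29,210, so the book-profits minimum tax is the binding amount.

$30,464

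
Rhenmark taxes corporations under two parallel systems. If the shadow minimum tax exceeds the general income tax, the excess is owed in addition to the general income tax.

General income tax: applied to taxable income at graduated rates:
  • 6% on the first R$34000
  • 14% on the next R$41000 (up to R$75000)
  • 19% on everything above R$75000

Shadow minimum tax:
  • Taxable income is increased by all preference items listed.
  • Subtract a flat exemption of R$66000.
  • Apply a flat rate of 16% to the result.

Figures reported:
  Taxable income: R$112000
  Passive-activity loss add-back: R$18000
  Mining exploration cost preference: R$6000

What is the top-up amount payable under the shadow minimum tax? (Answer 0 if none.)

R$0

Shadow minimum tax:
  Adjusted income: R$112000 + R$18000 + R$6000 = R$136000
  Less exemption R$66000 → base R$70000
  R$70000 × 16% = R$11200

General income tax:
  R$34000 × 6% = R$2040
  R$41000 × 14% = R$5740
  R$37000 × 19% = R$7030
  → R$14810

R$11200 ≤ R$14810, so no add-on is due.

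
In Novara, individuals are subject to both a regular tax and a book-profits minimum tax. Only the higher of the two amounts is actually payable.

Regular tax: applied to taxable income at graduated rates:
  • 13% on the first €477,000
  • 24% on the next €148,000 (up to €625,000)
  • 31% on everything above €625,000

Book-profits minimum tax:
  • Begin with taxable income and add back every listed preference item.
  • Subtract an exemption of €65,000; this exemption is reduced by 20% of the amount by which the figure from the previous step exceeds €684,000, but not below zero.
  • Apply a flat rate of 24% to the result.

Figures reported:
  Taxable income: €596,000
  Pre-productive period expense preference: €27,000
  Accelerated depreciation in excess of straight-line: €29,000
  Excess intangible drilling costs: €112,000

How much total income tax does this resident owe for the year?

€171,600

Regular tax:
  €477,000 × 13% = €62,010
  €119,000 × 24% = €28,560
  → €90,570

Book-profits minimum tax:
  Adjusted income: €596,000 + €27,000 + €29,000 + €112,000 = €764,000
  Exemption: €65,000 − 20% × (€764,000 − €684,000) = €65,000 − €16,000 = €49,000
  Base: €764,000 − €49,000 = €715,000
  €715,000 × 24% = €171,600

€171,600 > €90,570, so the book-profits minimum tax is the binding amount.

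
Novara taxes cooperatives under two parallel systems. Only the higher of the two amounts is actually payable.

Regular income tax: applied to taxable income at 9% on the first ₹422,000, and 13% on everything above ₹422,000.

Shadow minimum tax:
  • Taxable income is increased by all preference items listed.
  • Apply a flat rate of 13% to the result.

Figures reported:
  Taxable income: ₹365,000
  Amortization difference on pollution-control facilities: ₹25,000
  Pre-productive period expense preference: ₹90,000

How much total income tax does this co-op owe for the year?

₹62,400

Shadow minimum tax:
  Adjusted income: ₹365,000 + ₹25,000 + ₹90,000 = ₹480,000
  ₹480,000 × 13% = ₹62,400

Regular income tax:
  ₹365,000 × 9% = ₹32,850

₹62,400 > ₹32,850, so the shadow minimum tax is the binding amount.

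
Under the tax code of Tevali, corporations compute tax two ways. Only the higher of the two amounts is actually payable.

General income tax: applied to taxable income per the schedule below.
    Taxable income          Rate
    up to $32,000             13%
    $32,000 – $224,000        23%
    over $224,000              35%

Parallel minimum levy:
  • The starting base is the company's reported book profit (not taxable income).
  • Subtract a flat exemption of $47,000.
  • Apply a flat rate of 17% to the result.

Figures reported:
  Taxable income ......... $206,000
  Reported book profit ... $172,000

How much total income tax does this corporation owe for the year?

$44,180

General income tax:
  $32,000 × 13% = $4,160
  $174,000 × 23% = $40,020
  → $44,180

Parallel minimum levy:
  Base (reported book profit): $172,000
  Less exemption $47,000 → base $125,000
  $125,000 × 17% = $21,250

$44,180 > $21,250, so the general income tax governs.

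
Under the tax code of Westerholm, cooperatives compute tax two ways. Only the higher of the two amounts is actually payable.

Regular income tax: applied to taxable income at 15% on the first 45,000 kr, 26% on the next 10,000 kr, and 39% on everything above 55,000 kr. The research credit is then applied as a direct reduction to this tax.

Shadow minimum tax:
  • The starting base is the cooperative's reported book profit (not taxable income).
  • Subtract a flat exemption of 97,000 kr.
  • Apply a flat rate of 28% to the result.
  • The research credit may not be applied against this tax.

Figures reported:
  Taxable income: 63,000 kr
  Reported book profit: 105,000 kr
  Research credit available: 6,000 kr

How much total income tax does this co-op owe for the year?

6,470 kr

Regular income tax:
  45,000 kr × 15% = 6,750 kr
  10,000 kr × 26% = 2,600 kr
  8,000 kr × 39% = 3,120 kr
  → 12,470 kr
  Less research credit 6,000 kr → 6,470 kr

Shadow minimum tax:
  Base (reported book profit): 105,000 kr
  Less exemption 97,000 kr → base 8,000 kr
  8,000 kr × 28% = 2,240 kr

6,470 kr > 2,240 kr, so the regular income tax governs.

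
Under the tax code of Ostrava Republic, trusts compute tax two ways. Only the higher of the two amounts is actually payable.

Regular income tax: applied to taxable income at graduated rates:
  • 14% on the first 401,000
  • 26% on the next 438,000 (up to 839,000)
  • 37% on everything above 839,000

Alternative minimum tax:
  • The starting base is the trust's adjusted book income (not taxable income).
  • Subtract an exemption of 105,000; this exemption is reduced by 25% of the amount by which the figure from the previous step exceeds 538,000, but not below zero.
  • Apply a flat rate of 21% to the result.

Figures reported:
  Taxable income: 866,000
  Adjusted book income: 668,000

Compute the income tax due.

Alternative minimum tax:
  Base (adjusted book income): 668,000
  Exemption: 105,000 − 25% × (668,000 − 538,000) = 105,000 − 32,500 = 72,500
  Base: 668,000 − 72,500 = 595,500
  595,500 × 21% = 125,055

Regular income tax:
  401,000 × 14% = 56,140
  438,000 × 26% = 113,880
  27,000 × 37% = 9,990
  → 180,010

180,010 > 125,055, so the regular income tax governs.

180,010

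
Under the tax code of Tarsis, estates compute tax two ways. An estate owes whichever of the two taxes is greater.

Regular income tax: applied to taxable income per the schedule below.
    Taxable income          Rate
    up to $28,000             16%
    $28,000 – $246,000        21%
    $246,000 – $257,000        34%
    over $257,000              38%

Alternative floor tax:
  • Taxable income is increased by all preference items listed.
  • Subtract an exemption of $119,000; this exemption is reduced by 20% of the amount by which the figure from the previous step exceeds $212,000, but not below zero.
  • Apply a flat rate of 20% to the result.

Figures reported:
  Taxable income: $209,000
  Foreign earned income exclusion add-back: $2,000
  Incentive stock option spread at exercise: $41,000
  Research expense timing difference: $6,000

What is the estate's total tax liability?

$42,490

Regular income tax:
  $28,000 × 16% = $4,480
  $181,000 × 21% = $38,010
  → $42,490

Alternative floor tax:
  Adjusted income: $209,000 + $2,000 + $41,000 + $6,000 = $258,000
  Exemption: $119,000 − 20% × ($258,000 − $212,000) = $119,000 − $9,200 = $109,800
  Base: $258,000 − $109,800 = $148,200
  $148,200 × 20% = $29,640

$42,490 > $29,640, so the regular income tax governs.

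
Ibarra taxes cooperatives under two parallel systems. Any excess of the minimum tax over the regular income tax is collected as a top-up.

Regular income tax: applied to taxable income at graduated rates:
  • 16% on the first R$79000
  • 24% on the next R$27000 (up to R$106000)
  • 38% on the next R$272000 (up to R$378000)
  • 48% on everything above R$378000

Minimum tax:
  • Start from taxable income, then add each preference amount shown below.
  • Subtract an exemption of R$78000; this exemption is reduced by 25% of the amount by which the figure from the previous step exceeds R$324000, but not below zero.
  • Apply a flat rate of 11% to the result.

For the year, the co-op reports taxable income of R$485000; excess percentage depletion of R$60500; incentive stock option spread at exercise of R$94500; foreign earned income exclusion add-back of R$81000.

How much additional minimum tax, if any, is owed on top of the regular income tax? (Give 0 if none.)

Minimum tax:
  Adjusted income: R$485000 + R$60500 + R$94500 + R$81000 = R$721000
  Exemption: 25% × (R$721000 − R$324000) = R$99250 ≥ R$78000, so the exemption is fully phased out
  Base: R$721000 − R$0 = R$721000
  R$721000 × 11% = R$79310

Regular income tax:
  R$79000 × 16% = R$12640
  R$27000 × 24% = R$6480
  R$272000 × 38% = R$103360
  R$107000 × 48% = R$51360
  → R$173840

R$79310 ≤ R$173840, so no add-on is due.

R$0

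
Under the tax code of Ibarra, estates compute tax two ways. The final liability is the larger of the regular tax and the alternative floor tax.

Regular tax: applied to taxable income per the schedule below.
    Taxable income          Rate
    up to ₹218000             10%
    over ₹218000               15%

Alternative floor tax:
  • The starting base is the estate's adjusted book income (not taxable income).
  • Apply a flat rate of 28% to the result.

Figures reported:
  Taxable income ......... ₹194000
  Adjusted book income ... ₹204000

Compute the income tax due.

Regular tax:
  ₹194000 × 10% = ₹19400

Alternative floor tax:
  Base (adjusted book income): ₹204000
  ₹204000 × 28% = ₹57120

₹57120 > ₹19400, so the alternative floor tax is the binding amount.

₹57120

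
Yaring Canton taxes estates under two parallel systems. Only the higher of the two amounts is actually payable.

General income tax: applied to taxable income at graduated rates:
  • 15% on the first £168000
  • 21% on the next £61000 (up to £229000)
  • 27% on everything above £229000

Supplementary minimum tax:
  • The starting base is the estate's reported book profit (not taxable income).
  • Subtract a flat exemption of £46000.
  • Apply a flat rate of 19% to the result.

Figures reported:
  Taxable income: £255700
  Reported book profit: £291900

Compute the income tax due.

£46721

Supplementary minimum tax:
  Base (reported book profit): £291900
  Less exemption £46000 → base £245900
  £245900 × 19% = £46721

General income tax:
  £168000 × 15% = £25200
  £61000 × 21% = £12810
  £26700 × 27% = £7209
  → £45219

£46721 > £45219, so the supplementary minimum tax is the binding amount.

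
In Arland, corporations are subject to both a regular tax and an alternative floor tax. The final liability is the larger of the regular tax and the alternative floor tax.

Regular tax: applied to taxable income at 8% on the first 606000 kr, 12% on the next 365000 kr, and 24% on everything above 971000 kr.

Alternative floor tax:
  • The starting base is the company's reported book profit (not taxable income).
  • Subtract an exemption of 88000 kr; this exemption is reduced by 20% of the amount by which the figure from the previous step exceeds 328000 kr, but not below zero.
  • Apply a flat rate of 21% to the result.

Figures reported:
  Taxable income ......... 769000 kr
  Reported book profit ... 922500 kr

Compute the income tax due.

Regular tax:
  606000 kr × 8% = 48480 kr
  163000 kr × 12% = 19560 kr
  → 68040 kr

Alternative floor tax:
  Base (reported book profit): 922500 kr
  Exemption: 20% × (922500 kr − 328000 kr) = 118900 kr ≥ 88000 kr, so the exemption is fully phased out
  Base: 922500 kr − 0 kr = 922500 kr
  922500 kr × 21% = 193725 kr

193725 kr > 68040 kr, so the alternative floor tax is the binding amount.

193725 kr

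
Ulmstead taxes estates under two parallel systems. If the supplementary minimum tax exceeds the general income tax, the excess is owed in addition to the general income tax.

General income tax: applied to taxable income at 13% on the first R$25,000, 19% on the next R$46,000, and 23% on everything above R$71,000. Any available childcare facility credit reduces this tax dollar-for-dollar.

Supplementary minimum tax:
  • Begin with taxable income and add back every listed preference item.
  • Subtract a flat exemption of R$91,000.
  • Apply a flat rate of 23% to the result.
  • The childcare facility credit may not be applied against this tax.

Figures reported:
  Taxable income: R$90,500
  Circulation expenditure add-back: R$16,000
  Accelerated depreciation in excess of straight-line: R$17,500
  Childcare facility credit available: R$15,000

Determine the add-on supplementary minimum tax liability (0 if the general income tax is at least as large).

R$6,115

Supplementary minimum tax:
  Adjusted income: R$90,500 + R$16,000 + R$17,500 = R$124,000
  Less exemption R$91,000 → base R$33,000
  R$33,000 × 23% = R$7,590

General income tax:
  R$25,000 × 13% = R$3,250
  R$46,000 × 19% = R$8,740
  R$19,500 × 23% = R$4,485
  → R$16,475
  Less childcare facility credit R$15,000 → R$1,475

Excess of supplementary minimum tax over general income tax: R$7,590 − R$1,475 = R$6,115.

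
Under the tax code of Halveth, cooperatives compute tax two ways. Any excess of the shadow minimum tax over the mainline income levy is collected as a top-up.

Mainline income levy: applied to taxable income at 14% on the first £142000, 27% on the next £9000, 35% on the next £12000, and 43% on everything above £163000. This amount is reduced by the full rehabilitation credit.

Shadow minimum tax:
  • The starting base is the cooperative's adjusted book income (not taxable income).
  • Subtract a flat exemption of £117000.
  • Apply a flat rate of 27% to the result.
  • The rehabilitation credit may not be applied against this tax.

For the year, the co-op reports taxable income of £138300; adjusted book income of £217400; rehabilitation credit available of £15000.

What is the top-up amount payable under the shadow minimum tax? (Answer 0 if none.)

£22746

Shadow minimum tax:
  Base (adjusted book income): £217400
  Less exemption £117000 → base £100400
  £100400 × 27% = £27108

Mainline income levy:
  £138300 × 14% = £19362
  Less rehabilitation credit £15000 → £4362

Excess of shadow minimum tax over mainline income levy: £27108 − £4362 = £22746.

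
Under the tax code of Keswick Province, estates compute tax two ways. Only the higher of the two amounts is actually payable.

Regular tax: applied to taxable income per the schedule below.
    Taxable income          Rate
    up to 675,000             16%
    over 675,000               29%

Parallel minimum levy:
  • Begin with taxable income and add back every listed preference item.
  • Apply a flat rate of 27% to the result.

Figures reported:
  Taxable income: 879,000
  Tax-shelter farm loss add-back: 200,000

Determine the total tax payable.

Parallel minimum levy:
  Adjusted income: 879,000 + 200,000 = 1,079,000
  1,079,000 × 27% = 291,330

Regular tax:
  675,000 × 16% = 108,000
  204,000 × 29% = 59,160
  → 167,160

291,330 > 167,160, so the parallel minimum levy is the binding amount.

291,330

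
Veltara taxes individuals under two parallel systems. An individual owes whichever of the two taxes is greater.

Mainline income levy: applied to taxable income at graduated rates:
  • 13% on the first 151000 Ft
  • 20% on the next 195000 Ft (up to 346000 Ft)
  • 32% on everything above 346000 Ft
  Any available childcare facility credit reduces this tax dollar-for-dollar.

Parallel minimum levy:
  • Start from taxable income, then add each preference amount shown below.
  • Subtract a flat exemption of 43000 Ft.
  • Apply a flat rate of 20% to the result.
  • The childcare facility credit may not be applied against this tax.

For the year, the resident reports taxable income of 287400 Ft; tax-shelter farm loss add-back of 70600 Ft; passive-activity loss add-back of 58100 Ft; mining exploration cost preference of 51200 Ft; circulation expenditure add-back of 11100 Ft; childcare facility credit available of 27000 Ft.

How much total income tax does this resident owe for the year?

Mainline income levy:
  151000 Ft × 13% = 19630 Ft
  136400 Ft × 20% = 27280 Ft
  → 46910 Ft
  Less childcare facility credit 27000 Ft → 19910 Ft

Parallel minimum levy:
  Adjusted income: 287400 Ft + 70600 Ft + 58100 Ft + 51200 Ft + 11100 Ft = 478400 Ft
  Less exemption 43000 Ft → base 435400 Ft
  435400 Ft × 20% = 87080 Ft

87080 Ft > 19910 Ft, so the parallel minimum levy is the binding amount.

87080 Ft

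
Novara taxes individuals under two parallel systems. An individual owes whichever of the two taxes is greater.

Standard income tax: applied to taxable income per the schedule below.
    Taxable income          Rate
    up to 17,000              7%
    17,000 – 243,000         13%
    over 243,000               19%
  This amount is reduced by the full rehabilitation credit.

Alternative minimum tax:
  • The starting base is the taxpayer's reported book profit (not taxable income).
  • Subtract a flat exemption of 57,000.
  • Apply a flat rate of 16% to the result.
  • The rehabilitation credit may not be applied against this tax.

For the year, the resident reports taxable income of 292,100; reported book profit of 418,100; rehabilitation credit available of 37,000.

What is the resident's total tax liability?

57,776

Alternative minimum tax:
  Base (reported book profit): 418,100
  Less exemption 57,000 → base 361,100
  361,100 × 16% = 57,776

Standard income tax:
  17,000 × 7% = 1,190
  226,000 × 13% = 29,380
  49,100 × 19% = 9,329
  → 39,899
  Less rehabilitation credit 37,000 → 2,899

57,776 > 2,899, so the alternative minimum tax is the binding amount.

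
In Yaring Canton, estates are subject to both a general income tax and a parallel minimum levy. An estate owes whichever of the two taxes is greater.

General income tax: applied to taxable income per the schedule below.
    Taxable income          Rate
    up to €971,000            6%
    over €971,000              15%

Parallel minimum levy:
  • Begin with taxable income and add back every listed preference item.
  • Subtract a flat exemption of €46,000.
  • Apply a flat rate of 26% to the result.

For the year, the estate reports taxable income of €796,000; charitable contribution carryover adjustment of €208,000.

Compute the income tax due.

€249,080

Parallel minimum levy:
  Adjusted income: €796,000 + €208,000 = €1,004,000
  Less exemption €46,000 → base €958,000
  €958,000 × 26% = €249,080

General income tax:
  €796,000 × 6% = €47,760

€249,080 > €47,760, so the parallel minimum levy is the binding amount.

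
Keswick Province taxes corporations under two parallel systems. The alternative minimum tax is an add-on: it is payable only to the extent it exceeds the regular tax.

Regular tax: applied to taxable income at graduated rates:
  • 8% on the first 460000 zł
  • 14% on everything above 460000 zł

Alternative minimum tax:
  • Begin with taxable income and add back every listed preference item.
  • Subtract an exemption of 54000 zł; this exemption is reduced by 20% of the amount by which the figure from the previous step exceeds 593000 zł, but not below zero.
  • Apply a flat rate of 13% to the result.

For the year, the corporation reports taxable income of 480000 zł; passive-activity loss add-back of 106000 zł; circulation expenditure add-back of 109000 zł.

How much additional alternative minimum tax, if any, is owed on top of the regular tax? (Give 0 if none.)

46382 zł

Regular tax:
  460000 zł × 8% = 36800 zł
  20000 zł × 14% = 2800 zł
  → 39600 zł

Alternative minimum tax:
  Adjusted income: 480000 zł + 106000 zł + 109000 zł = 695000 zł
  Exemption: 54000 zł − 20% × (695000 zł − 593000 zł) = 54000 zł − 20400 zł = 33600 zł
  Base: 695000 zł − 33600 zł = 661400 zł
  661400 zł × 13% = 85982 zł

Excess of alternative minimum tax over regular tax: 85982 zł − 39600 zł = 46382 zł.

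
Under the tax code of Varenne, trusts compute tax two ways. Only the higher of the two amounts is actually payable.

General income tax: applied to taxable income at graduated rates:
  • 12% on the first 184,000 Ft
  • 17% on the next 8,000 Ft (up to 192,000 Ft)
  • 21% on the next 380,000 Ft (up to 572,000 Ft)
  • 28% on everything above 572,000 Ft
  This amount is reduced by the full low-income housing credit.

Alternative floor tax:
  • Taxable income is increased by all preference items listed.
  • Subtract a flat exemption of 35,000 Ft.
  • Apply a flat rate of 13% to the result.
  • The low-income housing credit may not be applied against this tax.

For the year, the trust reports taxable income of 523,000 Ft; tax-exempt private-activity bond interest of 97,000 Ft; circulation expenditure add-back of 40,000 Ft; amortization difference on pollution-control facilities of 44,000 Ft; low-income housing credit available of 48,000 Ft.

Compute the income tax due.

86,970 Ft

Alternative floor tax:
  Adjusted income: 523,000 Ft + 97,000 Ft + 40,000 Ft + 44,000 Ft = 704,000 Ft
  Less exemption 35,000 Ft → base 669,000 Ft
  669,000 Ft × 13% = 86,970 Ft

General income tax:
  184,000 Ft × 12% = 22,080 Ft
  8,000 Ft × 17% = 1,360 Ft
  331,000 Ft × 21% = 69,510 Ft
  → 92,950 Ft
  Less low-income housing credit 48,000 Ft → 44,950 Ft

86,970 Ft > 44,950 Ft, so the alternative floor tax is the binding amount.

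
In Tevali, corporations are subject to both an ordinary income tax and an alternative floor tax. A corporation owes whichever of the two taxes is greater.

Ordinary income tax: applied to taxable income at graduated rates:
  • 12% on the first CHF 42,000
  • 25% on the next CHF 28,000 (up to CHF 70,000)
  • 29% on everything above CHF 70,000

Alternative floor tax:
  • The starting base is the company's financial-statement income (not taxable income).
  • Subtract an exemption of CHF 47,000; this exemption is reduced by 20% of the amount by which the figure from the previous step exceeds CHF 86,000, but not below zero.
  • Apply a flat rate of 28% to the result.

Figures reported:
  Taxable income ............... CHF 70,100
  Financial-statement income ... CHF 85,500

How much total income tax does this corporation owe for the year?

Alternative floor tax:
  Base (financial-statement income): CHF 85,500
  Exemption: CHF 85,500 ≤ CHF 86,000, so full CHF 47,000 applies
  Base: CHF 85,500 − CHF 47,000 = CHF 38,500
  CHF 38,500 × 28% = CHF 10,780

Ordinary income tax:
  CHF 42,000 × 12% = CHF 5,040
  CHF 28,000 × 25% = CHF 7,000
  CHF 100 × 29% = CHF 29
  → CHF 12,069

CHF 12,069 > CHF 10,780, so the ordinary income tax governs.

CHF 12,069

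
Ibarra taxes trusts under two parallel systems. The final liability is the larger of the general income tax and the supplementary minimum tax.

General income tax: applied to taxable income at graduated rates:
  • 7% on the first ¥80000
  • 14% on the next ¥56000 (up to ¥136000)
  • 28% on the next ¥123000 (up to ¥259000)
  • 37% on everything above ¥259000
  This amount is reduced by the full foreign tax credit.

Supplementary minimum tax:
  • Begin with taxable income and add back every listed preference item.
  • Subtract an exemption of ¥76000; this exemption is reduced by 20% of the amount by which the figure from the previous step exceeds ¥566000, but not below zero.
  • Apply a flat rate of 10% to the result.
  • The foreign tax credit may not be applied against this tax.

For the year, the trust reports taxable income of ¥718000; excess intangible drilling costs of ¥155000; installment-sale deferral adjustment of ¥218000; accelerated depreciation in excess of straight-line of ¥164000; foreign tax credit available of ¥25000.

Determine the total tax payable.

¥192710

General income tax:
  ¥80000 × 7% = ¥5600
  ¥56000 × 14% = ¥7840
  ¥123000 × 28% = ¥34440
  ¥459000 × 37% = ¥169830
  → ¥217710
  Less foreign tax credit ¥25000 → ¥192710

Supplementary minimum tax:
  Adjusted income: ¥718000 + ¥155000 + ¥218000 + ¥164000 = ¥1255000
  Exemption: 20% × (¥1255000 − ¥566000) = ¥137800 ≥ ¥76000, so the exemption is fully phased out
  Base: ¥1255000 − ¥0 = ¥1255000
  ¥1255000 × 10% = ¥125500

¥192710 > ¥125500, so the general income tax governs.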